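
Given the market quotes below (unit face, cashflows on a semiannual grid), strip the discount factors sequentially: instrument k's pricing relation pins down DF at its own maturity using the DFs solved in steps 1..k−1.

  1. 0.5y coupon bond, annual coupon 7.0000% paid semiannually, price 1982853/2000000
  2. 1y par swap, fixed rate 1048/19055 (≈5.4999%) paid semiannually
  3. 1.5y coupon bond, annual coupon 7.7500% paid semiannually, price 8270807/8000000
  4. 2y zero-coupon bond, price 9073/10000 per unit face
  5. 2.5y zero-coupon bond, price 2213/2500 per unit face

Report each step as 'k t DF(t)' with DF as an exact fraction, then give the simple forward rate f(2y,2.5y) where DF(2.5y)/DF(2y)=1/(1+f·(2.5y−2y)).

1 1/2 9579/10000
2 1 2369/2500
3 3/2 4621/5000
4 2 9073/10000
5 5/2 2213/2500
f(2y,2.5y) = ((9073/10000)/(2213/2500) − 1)/(1/2) = 221/4426 ≈ 4.9932%

step 1 [0.5y] bond c/2=7/200: DF=(1982853/2000000 − 7/200·(0))/(1+7/200) = 9579/10000 ≈ 0.957900
step 2 [1y] swap r/2=524/19055: DF=(1 − 524/19055·(0.957900))/(1+524/19055) = 2369/2500 ≈ 0.947600
step 3 [1.5y] bond c/2=31/800: DF=(8270807/8000000 − 31/800·(0.957900+0.947600))/(1+31/800) = 4621/5000 ≈ 0.924200
step 4 [2y] zero: DF = P = 9073/10000 ≈ 0.907300
step 5 [2.5y] zero: DF = P = 2213/2500 ≈ 0.885200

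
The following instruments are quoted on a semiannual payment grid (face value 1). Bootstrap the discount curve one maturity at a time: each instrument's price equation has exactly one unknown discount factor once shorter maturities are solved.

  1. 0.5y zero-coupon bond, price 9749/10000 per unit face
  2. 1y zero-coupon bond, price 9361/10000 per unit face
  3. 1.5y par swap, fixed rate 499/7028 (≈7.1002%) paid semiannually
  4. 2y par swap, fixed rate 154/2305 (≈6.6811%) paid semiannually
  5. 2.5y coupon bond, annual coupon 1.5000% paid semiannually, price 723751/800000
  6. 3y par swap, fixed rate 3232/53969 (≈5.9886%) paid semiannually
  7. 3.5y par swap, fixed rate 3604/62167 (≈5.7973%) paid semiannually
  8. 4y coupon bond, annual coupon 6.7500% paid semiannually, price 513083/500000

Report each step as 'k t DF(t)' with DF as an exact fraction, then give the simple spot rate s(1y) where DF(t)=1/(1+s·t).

step 1 [0.5y] zero: DF = P = 9749/10000 ≈ 0.974900
step 2 [1y] zero: DF = P = 9361/10000 ≈ 0.936100
step 3 [1.5y] swap r/2=499/14056: DF=(1 − 499/14056·(0.974900+0.936100))/(1+499/14056) = 4501/5000 ≈ 0.900200
step 4 [2y] swap r/2=77/2305: DF=(1 − 77/2305·(0.974900+0.936100+0.900200))/(1+77/2305) = 548/625 ≈ 0.876800
step 5 [2.5y] bond c/2=3/400: DF=(723751/800000 − 3/400·(0.974900+0.936100+0.900200+0.876800))/(1+3/400) = 1741/2000 ≈ 0.870500
step 6 [3y] swap r/2=1616/53969: DF=(1 − 1616/53969·(0.974900+0.936100+0.900200+0.876800+0.870500))/(1+1616/53969) = 524/625 ≈ 0.838400
step 7 [3.5y] swap r/2=1802/62167: DF=(1 − 1802/62167·(0.974900+0.936100+0.900200+0.876800+0.870500+0.838400))/(1+1802/62167) = 4099/5000 ≈ 0.819800
step 8 [4y] bond c/2=27/800: DF=(513083/500000 − 27/800·(0.974900+0.936100+0.900200+0.876800+0.870500+0.838400+0.819800))/(1+27/800) = 7897/10000 ≈ 0.789700

1 1/2 9749/10000
2 1 9361/10000
3 3/2 4501/5000
4 2 548/625
5 5/2 1741/2000
6 3 524/625
7 7/2 4099/5000
8 4 7897/10000
s(1y) = (1/(9361/10000) − 1)/(1) = 639/9361 ≈ 6.8262%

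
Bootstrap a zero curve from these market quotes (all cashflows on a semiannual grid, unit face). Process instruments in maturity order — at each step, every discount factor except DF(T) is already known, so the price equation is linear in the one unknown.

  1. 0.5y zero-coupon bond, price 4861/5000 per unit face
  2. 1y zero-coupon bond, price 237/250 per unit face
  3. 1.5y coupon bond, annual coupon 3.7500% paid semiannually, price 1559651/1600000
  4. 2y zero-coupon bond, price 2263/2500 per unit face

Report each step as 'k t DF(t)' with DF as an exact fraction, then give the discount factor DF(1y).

step 1 [0.5y] zero: DF = P = 4861/5000 ≈ 0.972200
step 2 [1y] zero: DF = P = 237/250 ≈ 0.948000
step 3 [1.5y] bond c/2=3/160: DF=(1559651/1600000 − 3/160·(0.972200+0.948000))/(1+3/160) = 1843/2000 ≈ 0.921500
step 4 [2y] zero: DF = P = 2263/2500 ≈ 0.905200

1 1/2 4861/5000
2 1 237/250
3 3/2 1843/2000
4 2 2263/2500
DF(1y) = 237/250 ≈ 0.948000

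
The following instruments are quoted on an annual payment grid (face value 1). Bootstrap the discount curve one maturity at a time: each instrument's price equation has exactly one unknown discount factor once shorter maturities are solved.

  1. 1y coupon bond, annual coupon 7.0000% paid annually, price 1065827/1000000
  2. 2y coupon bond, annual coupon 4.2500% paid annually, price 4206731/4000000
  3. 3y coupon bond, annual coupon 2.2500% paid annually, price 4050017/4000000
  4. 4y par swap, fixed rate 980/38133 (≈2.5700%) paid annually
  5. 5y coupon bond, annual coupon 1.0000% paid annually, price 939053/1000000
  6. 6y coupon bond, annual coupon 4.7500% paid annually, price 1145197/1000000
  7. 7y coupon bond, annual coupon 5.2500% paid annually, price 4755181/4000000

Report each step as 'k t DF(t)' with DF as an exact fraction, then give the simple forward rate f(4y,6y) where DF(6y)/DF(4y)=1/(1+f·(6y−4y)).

1 1 9961/10000
2 2 4841/5000
3 3 947/1000
4 4 451/500
5 5 223/250
6 6 8799/10000
7 7 8509/10000
f(4y,6y) = ((451/500)/(8799/10000) − 1)/(2) = 221/17598 ≈ 1.2558%

step 1 [1y] bond c/1=7/100: DF=(1065827/1000000 − 7/100·(0))/(1+7/100) = 9961/10000 ≈ 0.996100
step 2 [2y] bond c/1=17/400: DF=(4206731/4000000 − 17/400·(0.996100))/(1+17/400) = 4841/5000 ≈ 0.968200
step 3 [3y] bond c/1=9/400: DF=(4050017/4000000 − 9/400·(0.996100+0.968200))/(1+9/400) = 947/1000 ≈ 0.947000
step 4 [4y] swap r/1=980/38133: DF=(1 − 980/38133·(0.996100+0.968200+0.947000))/(1+980/38133) = 451/500 ≈ 0.902000
step 5 [5y] bond c/1=1/100: DF=(939053/1000000 − 1/100·(0.996100+0.968200+0.947000+0.902000))/(1+1/100) = 223/250 ≈ 0.892000
step 6 [6y] bond c/1=19/400: DF=(1145197/1000000 − 19/400·(0.996100+0.968200+0.947000+0.902000+0.892000))/(1+19/400) = 8799/10000 ≈ 0.879900
step 7 [7y] bond c/1=21/400: DF=(4755181/4000000 − 21/400·(0.996100+0.968200+0.947000+0.902000+0.892000+0.879900))/(1+21/400) = 8509/10000 ≈ 0.850900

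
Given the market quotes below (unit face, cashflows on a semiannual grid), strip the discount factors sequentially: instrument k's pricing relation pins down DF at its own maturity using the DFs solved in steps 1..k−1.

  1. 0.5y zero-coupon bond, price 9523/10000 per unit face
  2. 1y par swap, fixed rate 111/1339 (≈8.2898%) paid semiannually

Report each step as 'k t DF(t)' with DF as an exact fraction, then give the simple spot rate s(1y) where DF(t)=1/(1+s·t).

step 1 [0.5y] zero: DF = P = 9523/10000 ≈ 0.952300
step 2 [1y] swap r/2=111/2678: DF=(1 − 111/2678·(0.952300))/(1+111/2678) = 9223/10000 ≈ 0.922300

1 1/2 9523/10000
2 1 9223/10000
s(1y) = (1/(9223/10000) − 1)/(1) = 777/9223 ≈ 8.4246%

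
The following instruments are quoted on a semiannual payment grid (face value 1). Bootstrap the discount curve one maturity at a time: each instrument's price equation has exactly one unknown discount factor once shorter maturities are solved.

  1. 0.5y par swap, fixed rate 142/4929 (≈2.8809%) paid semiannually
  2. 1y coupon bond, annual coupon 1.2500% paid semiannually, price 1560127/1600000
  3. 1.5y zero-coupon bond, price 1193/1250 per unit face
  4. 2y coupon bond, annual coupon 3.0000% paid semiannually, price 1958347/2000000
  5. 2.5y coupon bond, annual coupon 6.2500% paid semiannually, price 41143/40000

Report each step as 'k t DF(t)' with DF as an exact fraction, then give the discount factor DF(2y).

step 1 [0.5y] swap r/2=71/4929: DF=(1 − 71/4929·(0))/(1+71/4929) = 4929/5000 ≈ 0.985800
step 2 [1y] bond c/2=1/160: DF=(1560127/1600000 − 1/160·(0.985800))/(1+1/160) = 9629/10000 ≈ 0.962900
step 3 [1.5y] zero: DF = P = 1193/1250 ≈ 0.954400
step 4 [2y] bond c/2=3/200: DF=(1958347/2000000 − 3/200·(0.985800+0.962900+0.954400))/(1+3/200) = 4609/5000 ≈ 0.921800
step 5 [2.5y] bond c/2=1/32: DF=(41143/40000 − 1/32·(0.985800+0.962900+0.954400+0.921800))/(1+1/32) = 1763/2000 ≈ 0.881500

1 1/2 4929/5000
2 1 9629/10000
3 3/2 1193/1250
4 2 4609/5000
5 5/2 1763/2000
DF(2y) = 4609/5000 ≈ 0.921800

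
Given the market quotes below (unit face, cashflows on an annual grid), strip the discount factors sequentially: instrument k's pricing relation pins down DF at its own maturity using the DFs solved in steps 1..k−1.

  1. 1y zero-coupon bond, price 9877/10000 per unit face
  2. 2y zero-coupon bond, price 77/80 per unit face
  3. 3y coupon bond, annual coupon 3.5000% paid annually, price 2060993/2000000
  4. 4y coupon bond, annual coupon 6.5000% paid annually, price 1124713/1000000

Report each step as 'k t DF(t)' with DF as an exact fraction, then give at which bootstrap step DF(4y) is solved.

step 1 [1y] zero: DF = P = 9877/10000 ≈ 0.987700
step 2 [2y] zero: DF = P = 77/80 ≈ 0.962500
step 3 [3y] bond c/1=7/200: DF=(2060993/2000000 − 7/200·(0.987700+0.962500))/(1+7/200) = 9297/10000 ≈ 0.929700
step 4 [4y] bond c/1=13/200: DF=(1124713/1000000 − 13/200·(0.987700+0.962500+0.929700))/(1+13/200) = 8803/10000 ≈ 0.880300

1 1 9877/10000
2 2 77/80
3 3 9297/10000
4 4 8803/10000
DF(4y) is solved at step 4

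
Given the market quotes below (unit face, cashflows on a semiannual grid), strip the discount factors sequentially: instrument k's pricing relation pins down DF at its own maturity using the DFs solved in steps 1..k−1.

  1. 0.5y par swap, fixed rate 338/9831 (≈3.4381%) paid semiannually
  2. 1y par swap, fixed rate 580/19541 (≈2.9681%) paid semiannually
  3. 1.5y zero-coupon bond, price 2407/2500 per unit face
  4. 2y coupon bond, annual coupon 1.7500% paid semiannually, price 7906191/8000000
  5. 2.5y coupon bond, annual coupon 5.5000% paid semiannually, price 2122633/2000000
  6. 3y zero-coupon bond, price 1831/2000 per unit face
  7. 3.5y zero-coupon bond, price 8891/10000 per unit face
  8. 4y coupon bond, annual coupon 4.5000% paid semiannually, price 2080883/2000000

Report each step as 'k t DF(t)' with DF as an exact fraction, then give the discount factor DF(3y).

1 1/2 9831/10000
2 1 971/1000
3 3/2 2407/2500
4 2 1193/1250
5 5/2 9293/10000
6 3 1831/2000
7 7/2 8891/10000
8 4 4361/5000
DF(3y) = 1831/2000 ≈ 0.915500

step 1 [0.5y] swap r/2=169/9831: DF=(1 − 169/9831·(0))/(1+169/9831) = 9831/10000 ≈ 0.983100
step 2 [1y] swap r/2=290/19541: DF=(1 − 290/19541·(0.983100))/(1+290/19541) = 971/1000 ≈ 0.971000
step 3 [1.5y] zero: DF = P = 2407/2500 ≈ 0.962800
step 4 [2y] bond c/2=7/800: DF=(7906191/8000000 − 7/800·(0.983100+0.971000+0.962800))/(1+7/800) = 1193/1250 ≈ 0.954400
step 5 [2.5y] bond c/2=11/400: DF=(2122633/2000000 − 11/400·(0.983100+0.971000+0.962800+0.954400))/(1+11/400) = 9293/10000 ≈ 0.929300
step 6 [3y] zero: DF = P = 1831/2000 ≈ 0.915500
step 7 [3.5y] zero: DF = P = 8891/10000 ≈ 0.889100
step 8 [4y] bond c/2=9/400: DF=(2080883/2000000 − 9/400·(0.983100+0.971000+0.962800+0.954400+0.929300+0.915500+0.889100))/(1+9/400) = 4361/5000 ≈ 0.872200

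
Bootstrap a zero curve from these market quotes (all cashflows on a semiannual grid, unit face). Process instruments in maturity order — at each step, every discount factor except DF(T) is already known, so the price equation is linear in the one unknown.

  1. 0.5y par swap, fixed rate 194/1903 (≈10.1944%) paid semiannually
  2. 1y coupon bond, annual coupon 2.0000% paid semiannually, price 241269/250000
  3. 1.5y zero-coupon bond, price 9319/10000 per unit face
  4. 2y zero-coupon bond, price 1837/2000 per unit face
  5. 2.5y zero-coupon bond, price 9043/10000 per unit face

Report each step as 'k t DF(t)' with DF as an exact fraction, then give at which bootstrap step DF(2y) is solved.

step 1 [0.5y] swap r/2=97/1903: DF=(1 − 97/1903·(0))/(1+97/1903) = 1903/2000 ≈ 0.951500
step 2 [1y] bond c/2=1/100: DF=(241269/250000 − 1/100·(0.951500))/(1+1/100) = 9461/10000 ≈ 0.946100
step 3 [1.5y] zero: DF = P = 9319/10000 ≈ 0.931900
step 4 [2y] zero: DF = P = 1837/2000 ≈ 0.918500
step 5 [2.5y] zero: DF = P = 9043/10000 ≈ 0.904300

1 1/2 1903/2000
2 1 9461/10000
3 3/2 9319/10000
4 2 1837/2000
5 5/2 9043/10000
DF(2y) is solved at step 4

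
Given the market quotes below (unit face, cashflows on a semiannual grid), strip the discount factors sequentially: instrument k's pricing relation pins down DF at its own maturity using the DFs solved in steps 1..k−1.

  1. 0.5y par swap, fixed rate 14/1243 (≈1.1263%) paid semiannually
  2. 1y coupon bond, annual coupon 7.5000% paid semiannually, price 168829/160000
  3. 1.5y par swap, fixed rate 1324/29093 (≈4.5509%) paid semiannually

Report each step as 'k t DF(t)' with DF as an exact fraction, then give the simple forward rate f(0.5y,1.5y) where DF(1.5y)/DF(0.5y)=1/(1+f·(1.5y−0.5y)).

1 1/2 1243/1250
2 1 9811/10000
3 3/2 4669/5000
f(0.5y,1.5y) = ((1243/1250)/(4669/5000) − 1)/(1) = 303/4669 ≈ 6.4896%

step 1 [0.5y] swap r/2=7/1243: DF=(1 − 7/1243·(0))/(1+7/1243) = 1243/1250 ≈ 0.994400
step 2 [1y] bond c/2=3/80: DF=(168829/160000 − 3/80·(0.994400))/(1+3/80) = 9811/10000 ≈ 0.981100
step 3 [1.5y] swap r/2=662/29093: DF=(1 − 662/29093·(0.994400+0.981100))/(1+662/29093) = 4669/5000 ≈ 0.933800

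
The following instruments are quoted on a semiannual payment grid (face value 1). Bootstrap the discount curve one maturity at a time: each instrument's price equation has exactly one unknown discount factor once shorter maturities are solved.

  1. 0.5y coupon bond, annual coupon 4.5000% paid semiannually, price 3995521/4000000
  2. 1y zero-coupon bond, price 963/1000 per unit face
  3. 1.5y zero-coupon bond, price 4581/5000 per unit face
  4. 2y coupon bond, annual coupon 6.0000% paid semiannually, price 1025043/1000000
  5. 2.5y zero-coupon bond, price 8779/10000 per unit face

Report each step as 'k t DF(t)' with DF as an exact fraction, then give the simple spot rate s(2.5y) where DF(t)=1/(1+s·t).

step 1 [0.5y] bond c/2=9/400: DF=(3995521/4000000 − 9/400·(0))/(1+9/400) = 9769/10000 ≈ 0.976900
step 2 [1y] zero: DF = P = 963/1000 ≈ 0.963000
step 3 [1.5y] zero: DF = P = 4581/5000 ≈ 0.916200
step 4 [2y] bond c/2=3/100: DF=(1025043/1000000 − 3/100·(0.976900+0.963000+0.916200))/(1+3/100) = 114/125 ≈ 0.912000
step 5 [2.5y] zero: DF = P = 8779/10000 ≈ 0.877900

1 1/2 9769/10000
2 1 963/1000
3 3/2 4581/5000
4 2 114/125
5 5/2 8779/10000
s(2.5y) = (1/(8779/10000) − 1)/(5/2) = 2442/43895 ≈ 5.5633%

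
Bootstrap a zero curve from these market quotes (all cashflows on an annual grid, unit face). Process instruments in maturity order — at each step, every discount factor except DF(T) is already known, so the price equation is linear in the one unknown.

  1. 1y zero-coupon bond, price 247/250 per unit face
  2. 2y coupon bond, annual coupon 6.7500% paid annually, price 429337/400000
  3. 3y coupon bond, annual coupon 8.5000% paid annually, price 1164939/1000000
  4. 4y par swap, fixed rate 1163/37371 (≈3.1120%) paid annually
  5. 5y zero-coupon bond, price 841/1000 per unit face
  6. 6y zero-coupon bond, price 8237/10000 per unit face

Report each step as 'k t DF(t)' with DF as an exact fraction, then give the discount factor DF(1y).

1 1 247/250
2 2 943/1000
3 3 1153/1250
4 4 8837/10000
5 5 841/1000
6 6 8237/10000
DF(1y) = 247/250 ≈ 0.988000

step 1 [1y] zero: DF = P = 247/250 ≈ 0.988000
step 2 [2y] bond c/1=27/400: DF=(429337/400000 − 27/400·(0.988000))/(1+27/400) = 943/1000 ≈ 0.943000
step 3 [3y] bond c/1=17/200: DF=(1164939/1000000 − 17/200·(0.988000+0.943000))/(1+17/200) = 1153/1250 ≈ 0.922400
step 4 [4y] swap r/1=1163/37371: DF=(1 − 1163/37371·(0.988000+0.943000+0.922400))/(1+1163/37371) = 8837/10000 ≈ 0.883700
step 5 [5y] zero: DF = P = 841/1000 ≈ 0.841000
step 6 [6y] zero: DF = P = 8237/10000 ≈ 0.823700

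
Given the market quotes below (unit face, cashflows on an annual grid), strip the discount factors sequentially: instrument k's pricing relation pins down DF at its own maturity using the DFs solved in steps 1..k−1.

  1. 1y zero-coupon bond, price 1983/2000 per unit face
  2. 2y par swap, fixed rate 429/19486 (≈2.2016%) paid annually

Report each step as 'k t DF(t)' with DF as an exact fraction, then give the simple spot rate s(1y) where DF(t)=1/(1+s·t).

1 1 1983/2000
2 2 9571/10000
s(1y) = (1/(1983/2000) − 1)/(1) = 17/1983 ≈ 0.8573%

step 1 [1y] zero: DF = P = 1983/2000 ≈ 0.991500
step 2 [2y] swap r/1=429/19486: DF=(1 − 429/19486·(0.991500))/(1+429/19486) = 9571/10000 ≈ 0.957100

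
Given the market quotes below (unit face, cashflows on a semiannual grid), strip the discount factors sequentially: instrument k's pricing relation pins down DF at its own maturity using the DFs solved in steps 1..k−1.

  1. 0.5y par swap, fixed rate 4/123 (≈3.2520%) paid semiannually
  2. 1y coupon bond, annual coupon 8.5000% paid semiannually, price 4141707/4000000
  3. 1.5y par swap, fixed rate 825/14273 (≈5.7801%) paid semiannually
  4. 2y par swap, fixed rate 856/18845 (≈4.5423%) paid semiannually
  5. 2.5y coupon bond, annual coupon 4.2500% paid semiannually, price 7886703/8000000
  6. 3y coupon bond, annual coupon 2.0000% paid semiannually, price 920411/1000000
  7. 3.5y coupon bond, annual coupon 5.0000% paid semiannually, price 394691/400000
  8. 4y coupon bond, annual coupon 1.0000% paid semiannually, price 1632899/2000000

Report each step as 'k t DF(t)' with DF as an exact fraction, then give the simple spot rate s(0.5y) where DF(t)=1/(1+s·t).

step 1 [0.5y] swap r/2=2/123: DF=(1 − 2/123·(0))/(1+2/123) = 123/125 ≈ 0.984000
step 2 [1y] bond c/2=17/400: DF=(4141707/4000000 − 17/400·(0.984000))/(1+17/400) = 9531/10000 ≈ 0.953100
step 3 [1.5y] swap r/2=825/28546: DF=(1 − 825/28546·(0.984000+0.953100))/(1+825/28546) = 367/400 ≈ 0.917500
step 4 [2y] swap r/2=428/18845: DF=(1 − 428/18845·(0.984000+0.953100+0.917500))/(1+428/18845) = 1143/1250 ≈ 0.914400
step 5 [2.5y] bond c/2=17/800: DF=(7886703/8000000 − 17/800·(0.984000+0.953100+0.917500+0.914400))/(1+17/800) = 8869/10000 ≈ 0.886900
step 6 [3y] bond c/2=1/100: DF=(920411/1000000 − 1/100·(0.984000+0.953100+0.917500+0.914400+0.886900))/(1+1/100) = 2163/2500 ≈ 0.865200
step 7 [3.5y] bond c/2=1/40: DF=(394691/400000 − 1/40·(0.984000+0.953100+0.917500+0.914400+0.886900+0.865200))/(1+1/40) = 207/250 ≈ 0.828000
step 8 [4y] bond c/2=1/200: DF=(1632899/2000000 − 1/200·(0.984000+0.953100+0.917500+0.914400+0.886900+0.865200+0.828000))/(1+1/200) = 488/625 ≈ 0.780800

1 1/2 123/125
2 1 9531/10000
3 3/2 367/400
4 2 1143/1250
5 5/2 8869/10000
6 3 2163/2500
7 7/2 207/250
8 4 488/625
s(0.5y) = (1/(123/125) − 1)/(1/2) = 4/123 ≈ 3.2520%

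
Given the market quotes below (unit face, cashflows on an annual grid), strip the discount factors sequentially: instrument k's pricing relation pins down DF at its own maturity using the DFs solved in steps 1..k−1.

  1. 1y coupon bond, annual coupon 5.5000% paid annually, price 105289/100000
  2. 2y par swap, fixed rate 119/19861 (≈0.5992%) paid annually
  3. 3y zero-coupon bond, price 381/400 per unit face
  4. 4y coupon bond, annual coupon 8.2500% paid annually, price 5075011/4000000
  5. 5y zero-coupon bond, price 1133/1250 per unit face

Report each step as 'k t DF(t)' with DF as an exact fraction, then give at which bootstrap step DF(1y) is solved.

1 1 499/500
2 2 9881/10000
3 3 381/400
4 4 9481/10000
5 5 1133/1250
DF(1y) is solved at step 1

step 1 [1y] bond c/1=11/200: DF=(105289/100000 − 11/200·(0))/(1+11/200) = 499/500 ≈ 0.998000
step 2 [2y] swap r/1=119/19861: DF=(1 − 119/19861·(0.998000))/(1+119/19861) = 9881/10000 ≈ 0.988100
step 3 [3y] zero: DF = P = 381/400 ≈ 0.952500
step 4 [4y] bond c/1=33/400: DF=(5075011/4000000 − 33/400·(0.998000+0.988100+0.952500))/(1+33/400) = 9481/10000 ≈ 0.948100
step 5 [5y] zero: DF = P = 1133/1250 ≈ 0.906400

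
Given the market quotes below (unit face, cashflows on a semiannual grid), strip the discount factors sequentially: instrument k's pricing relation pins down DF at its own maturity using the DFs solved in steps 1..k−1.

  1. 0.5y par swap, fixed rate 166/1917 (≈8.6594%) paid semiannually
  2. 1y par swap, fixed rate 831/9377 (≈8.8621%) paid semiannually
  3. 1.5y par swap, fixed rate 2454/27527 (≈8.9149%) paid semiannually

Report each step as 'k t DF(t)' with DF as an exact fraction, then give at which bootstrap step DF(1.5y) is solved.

1 1/2 1917/2000
2 1 9169/10000
3 3/2 8773/10000
DF(1.5y) is solved at step 3

step 1 [0.5y] swap r/2=83/1917: DF=(1 − 83/1917·(0))/(1+83/1917) = 1917/2000 ≈ 0.958500
step 2 [1y] swap r/2=831/18754: DF=(1 − 831/18754·(0.958500))/(1+831/18754) = 9169/10000 ≈ 0.916900
step 3 [1.5y] swap r/2=1227/27527: DF=(1 − 1227/27527·(0.958500+0.916900))/(1+1227/27527) = 8773/10000 ≈ 0.877300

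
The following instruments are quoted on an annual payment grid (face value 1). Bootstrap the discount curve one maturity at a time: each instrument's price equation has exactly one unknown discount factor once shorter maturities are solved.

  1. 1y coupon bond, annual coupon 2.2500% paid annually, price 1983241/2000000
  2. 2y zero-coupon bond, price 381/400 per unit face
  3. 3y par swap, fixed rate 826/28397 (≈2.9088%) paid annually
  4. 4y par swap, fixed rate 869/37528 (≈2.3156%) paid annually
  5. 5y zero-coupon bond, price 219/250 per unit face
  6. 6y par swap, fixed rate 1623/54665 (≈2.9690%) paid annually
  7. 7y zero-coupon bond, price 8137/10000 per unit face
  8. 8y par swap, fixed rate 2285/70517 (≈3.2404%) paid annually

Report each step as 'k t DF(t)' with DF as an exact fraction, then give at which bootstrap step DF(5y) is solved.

step 1 [1y] bond c/1=9/400: DF=(1983241/2000000 − 9/400·(0))/(1+9/400) = 4849/5000 ≈ 0.969800
step 2 [2y] zero: DF = P = 381/400 ≈ 0.952500
step 3 [3y] swap r/1=826/28397: DF=(1 − 826/28397·(0.969800+0.952500))/(1+826/28397) = 4587/5000 ≈ 0.917400
step 4 [4y] swap r/1=869/37528: DF=(1 − 869/37528·(0.969800+0.952500+0.917400))/(1+869/37528) = 9131/10000 ≈ 0.913100
step 5 [5y] zero: DF = P = 219/250 ≈ 0.876000
step 6 [6y] swap r/1=1623/54665: DF=(1 − 1623/54665·(0.969800+0.952500+0.917400+0.913100+0.876000))/(1+1623/54665) = 8377/10000 ≈ 0.837700
step 7 [7y] zero: DF = P = 8137/10000 ≈ 0.813700
step 8 [8y] swap r/1=2285/70517: DF=(1 − 2285/70517·(0.969800+0.952500+0.917400+0.913100+0.876000+0.837700+0.813700))/(1+2285/70517) = 1543/2000 ≈ 0.771500

1 1 4849/5000
2 2 381/400
3 3 4587/5000
4 4 9131/10000
5 5 219/250
6 6 8377/10000
7 7 8137/10000
8 8 1543/2000
DF(5y) is solved at step 5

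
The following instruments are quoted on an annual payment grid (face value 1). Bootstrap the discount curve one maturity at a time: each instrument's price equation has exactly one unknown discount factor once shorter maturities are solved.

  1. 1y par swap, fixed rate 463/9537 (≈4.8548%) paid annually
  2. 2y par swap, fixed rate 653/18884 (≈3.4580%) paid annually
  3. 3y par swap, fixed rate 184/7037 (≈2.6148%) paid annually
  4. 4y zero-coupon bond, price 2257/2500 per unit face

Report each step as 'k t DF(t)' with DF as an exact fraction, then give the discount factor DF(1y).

step 1 [1y] swap r/1=463/9537: DF=(1 − 463/9537·(0))/(1+463/9537) = 9537/10000 ≈ 0.953700
step 2 [2y] swap r/1=653/18884: DF=(1 − 653/18884·(0.953700))/(1+653/18884) = 9347/10000 ≈ 0.934700
step 3 [3y] swap r/1=184/7037: DF=(1 − 184/7037·(0.953700+0.934700))/(1+184/7037) = 579/625 ≈ 0.926400
step 4 [4y] zero: DF = P = 2257/2500 ≈ 0.902800

1 1 9537/10000
2 2 9347/10000
3 3 579/625
4 4 2257/2500
DF(1y) = 9537/10000 ≈ 0.953700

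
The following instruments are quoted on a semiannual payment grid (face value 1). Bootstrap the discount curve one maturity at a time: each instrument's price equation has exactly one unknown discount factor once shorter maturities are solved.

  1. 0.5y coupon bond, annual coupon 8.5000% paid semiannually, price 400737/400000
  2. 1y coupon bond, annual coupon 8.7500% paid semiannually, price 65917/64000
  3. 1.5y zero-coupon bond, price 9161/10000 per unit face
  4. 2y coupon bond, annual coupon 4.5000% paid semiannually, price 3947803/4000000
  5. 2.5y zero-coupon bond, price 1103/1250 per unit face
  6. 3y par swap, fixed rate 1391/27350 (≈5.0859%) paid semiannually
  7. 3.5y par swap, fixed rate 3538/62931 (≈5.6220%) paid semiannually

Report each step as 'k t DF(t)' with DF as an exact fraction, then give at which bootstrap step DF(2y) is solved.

step 1 [0.5y] bond c/2=17/400: DF=(400737/400000 − 17/400·(0))/(1+17/400) = 961/1000 ≈ 0.961000
step 2 [1y] bond c/2=7/160: DF=(65917/64000 − 7/160·(0.961000))/(1+7/160) = 1893/2000 ≈ 0.946500
step 3 [1.5y] zero: DF = P = 9161/10000 ≈ 0.916100
step 4 [2y] bond c/2=9/400: DF=(3947803/4000000 − 9/400·(0.961000+0.946500+0.916100))/(1+9/400) = 9031/10000 ≈ 0.903100
step 5 [2.5y] zero: DF = P = 1103/1250 ≈ 0.882400
step 6 [3y] swap r/2=1391/54700: DF=(1 − 1391/54700·(0.961000+0.946500+0.916100+0.903100+0.882400))/(1+1391/54700) = 8609/10000 ≈ 0.860900
step 7 [3.5y] swap r/2=1769/62931: DF=(1 − 1769/62931·(0.961000+0.946500+0.916100+0.903100+0.882400+0.860900))/(1+1769/62931) = 8231/10000 ≈ 0.823100

1 1/2 961/1000
2 1 1893/2000
3 3/2 9161/10000
4 2 9031/10000
5 5/2 1103/1250
6 3 8609/10000
7 7/2 8231/10000
DF(2y) is solved at step 4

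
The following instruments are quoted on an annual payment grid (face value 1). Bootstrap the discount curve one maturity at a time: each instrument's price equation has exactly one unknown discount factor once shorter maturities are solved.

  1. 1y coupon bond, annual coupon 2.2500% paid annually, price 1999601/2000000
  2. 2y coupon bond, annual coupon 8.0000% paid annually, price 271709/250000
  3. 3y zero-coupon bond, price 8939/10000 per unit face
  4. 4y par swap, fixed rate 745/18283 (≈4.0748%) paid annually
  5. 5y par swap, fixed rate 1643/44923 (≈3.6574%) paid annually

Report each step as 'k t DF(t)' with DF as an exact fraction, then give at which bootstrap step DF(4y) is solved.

1 1 4889/5000
2 2 9339/10000
3 3 8939/10000
4 4 851/1000
5 5 8357/10000
DF(4y) is solved at step 4

step 1 [1y] bond c/1=9/400: DF=(1999601/2000000 − 9/400·(0))/(1+9/400) = 4889/5000 ≈ 0.977800
step 2 [2y] bond c/1=2/25: DF=(271709/250000 − 2/25·(0.977800))/(1+2/25) = 9339/10000 ≈ 0.933900
step 3 [3y] zero: DF = P = 8939/10000 ≈ 0.893900
step 4 [4y] swap r/1=745/18283: DF=(1 − 745/18283·(0.977800+0.933900+0.893900))/(1+745/18283) = 851/1000 ≈ 0.851000
step 5 [5y] swap r/1=1643/44923: DF=(1 − 1643/44923·(0.977800+0.933900+0.893900+0.851000))/(1+1643/44923) = 8357/10000 ≈ 0.835700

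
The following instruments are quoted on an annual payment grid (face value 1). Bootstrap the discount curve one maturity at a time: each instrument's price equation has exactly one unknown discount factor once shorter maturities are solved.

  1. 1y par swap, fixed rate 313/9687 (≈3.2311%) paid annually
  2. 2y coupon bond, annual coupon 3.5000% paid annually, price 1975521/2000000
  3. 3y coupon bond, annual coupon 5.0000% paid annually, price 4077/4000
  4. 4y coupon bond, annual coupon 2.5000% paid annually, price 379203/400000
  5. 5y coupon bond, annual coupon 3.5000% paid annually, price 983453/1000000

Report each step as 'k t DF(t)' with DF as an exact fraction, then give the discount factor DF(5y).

1 1 9687/10000
2 2 576/625
3 3 8807/10000
4 4 8573/10000
5 5 331/400
DF(5y) = 331/400 ≈ 0.827500

step 1 [1y] swap r/1=313/9687: DF=(1 − 313/9687·(0))/(1+313/9687) = 9687/10000 ≈ 0.968700
step 2 [2y] bond c/1=7/200: DF=(1975521/2000000 − 7/200·(0.968700))/(1+7/200) = 576/625 ≈ 0.921600
step 3 [3y] bond c/1=1/20: DF=(4077/4000 − 1/20·(0.968700+0.921600))/(1+1/20) = 8807/10000 ≈ 0.880700
step 4 [4y] bond c/1=1/40: DF=(379203/400000 − 1/40·(0.968700+0.921600+0.880700))/(1+1/40) = 8573/10000 ≈ 0.857300
step 5 [5y] bond c/1=7/200: DF=(983453/1000000 − 7/200·(0.968700+0.921600+0.880700+0.857300))/(1+7/200) = 331/400 ≈ 0.827500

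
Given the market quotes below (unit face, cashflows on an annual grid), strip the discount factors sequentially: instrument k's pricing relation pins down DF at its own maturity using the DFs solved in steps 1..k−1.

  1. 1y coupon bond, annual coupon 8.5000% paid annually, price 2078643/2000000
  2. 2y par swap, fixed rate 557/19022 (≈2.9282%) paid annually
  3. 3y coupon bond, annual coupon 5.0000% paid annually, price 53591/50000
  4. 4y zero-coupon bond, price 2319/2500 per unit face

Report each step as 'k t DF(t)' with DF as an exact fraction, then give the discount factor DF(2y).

1 1 9579/10000
2 2 9443/10000
3 3 4651/5000
4 4 2319/2500
DF(2y) = 9443/10000 ≈ 0.944300

step 1 [1y] bond c/1=17/200: DF=(2078643/2000000 − 17/200·(0))/(1+17/200) = 9579/10000 ≈ 0.957900
step 2 [2y] swap r/1=557/19022: DF=(1 − 557/19022·(0.957900))/(1+557/19022) = 9443/10000 ≈ 0.944300
step 3 [3y] bond c/1=1/20: DF=(53591/50000 − 1/20·(0.957900+0.944300))/(1+1/20) = 4651/5000 ≈ 0.930200
step 4 [4y] zero: DF = P = 2319/2500 ≈ 0.927600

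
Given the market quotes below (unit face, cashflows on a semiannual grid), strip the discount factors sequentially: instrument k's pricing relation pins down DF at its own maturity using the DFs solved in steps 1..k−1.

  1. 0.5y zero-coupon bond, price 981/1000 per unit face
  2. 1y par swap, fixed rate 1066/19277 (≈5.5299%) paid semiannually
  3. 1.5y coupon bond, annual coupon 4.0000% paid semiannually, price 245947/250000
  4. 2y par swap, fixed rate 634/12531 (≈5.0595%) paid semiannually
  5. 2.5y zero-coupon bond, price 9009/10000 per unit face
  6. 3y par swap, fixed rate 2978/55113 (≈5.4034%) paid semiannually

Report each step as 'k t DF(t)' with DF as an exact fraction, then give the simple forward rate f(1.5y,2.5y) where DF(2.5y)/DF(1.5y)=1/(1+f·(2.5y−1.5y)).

step 1 [0.5y] zero: DF = P = 981/1000 ≈ 0.981000
step 2 [1y] swap r/2=533/19277: DF=(1 − 533/19277·(0.981000))/(1+533/19277) = 9467/10000 ≈ 0.946700
step 3 [1.5y] bond c/2=1/50: DF=(245947/250000 − 1/50·(0.981000+0.946700))/(1+1/50) = 9267/10000 ≈ 0.926700
step 4 [2y] swap r/2=317/12531: DF=(1 − 317/12531·(0.981000+0.946700+0.926700))/(1+317/12531) = 9049/10000 ≈ 0.904900
step 5 [2.5y] zero: DF = P = 9009/10000 ≈ 0.900900
step 6 [3y] swap r/2=1489/55113: DF=(1 − 1489/55113·(0.981000+0.946700+0.926700+0.904900+0.900900))/(1+1489/55113) = 8511/10000 ≈ 0.851100

1 1/2 981/1000
2 1 9467/10000
3 3/2 9267/10000
4 2 9049/10000
5 5/2 9009/10000
6 3 8511/10000
f(1.5y,2.5y) = ((9267/10000)/(9009/10000) − 1)/(1) = 86/3003 ≈ 2.8638%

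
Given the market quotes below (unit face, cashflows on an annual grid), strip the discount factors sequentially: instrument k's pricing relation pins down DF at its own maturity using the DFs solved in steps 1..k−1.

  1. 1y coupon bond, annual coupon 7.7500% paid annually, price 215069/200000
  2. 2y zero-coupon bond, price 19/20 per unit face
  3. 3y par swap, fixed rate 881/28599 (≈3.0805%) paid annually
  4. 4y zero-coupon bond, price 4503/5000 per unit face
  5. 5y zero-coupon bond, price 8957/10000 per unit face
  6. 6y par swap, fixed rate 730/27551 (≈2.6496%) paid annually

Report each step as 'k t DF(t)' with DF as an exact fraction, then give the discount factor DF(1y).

1 1 499/500
2 2 19/20
3 3 9119/10000
4 4 4503/5000
5 5 8957/10000
6 6 427/500
DF(1y) = 499/500 ≈ 0.998000

step 1 [1y] bond c/1=31/400: DF=(215069/200000 − 31/400·(0))/(1+31/400) = 499/500 ≈ 0.998000
step 2 [2y] zero: DF = P = 19/20 ≈ 0.950000
step 3 [3y] swap r/1=881/28599: DF=(1 − 881/28599·(0.998000+0.950000))/(1+881/28599) = 9119/10000 ≈ 0.911900
step 4 [4y] zero: DF = P = 4503/5000 ≈ 0.900600
step 5 [5y] zero: DF = P = 8957/10000 ≈ 0.895700
step 6 [6y] swap r/1=730/27551: DF=(1 − 730/27551·(0.998000+0.950000+0.911900+0.900600+0.895700))/(1+730/27551) = 427/500 ≈ 0.854000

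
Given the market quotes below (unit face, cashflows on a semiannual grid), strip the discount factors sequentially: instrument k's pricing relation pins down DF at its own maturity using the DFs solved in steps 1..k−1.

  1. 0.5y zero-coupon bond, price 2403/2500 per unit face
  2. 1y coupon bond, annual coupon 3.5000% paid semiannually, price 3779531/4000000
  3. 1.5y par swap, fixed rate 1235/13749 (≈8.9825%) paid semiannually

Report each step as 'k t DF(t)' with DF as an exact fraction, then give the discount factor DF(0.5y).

1 1/2 2403/2500
2 1 9121/10000
3 3/2 1753/2000
DF(0.5y) = 2403/2500 ≈ 0.961200

step 1 [0.5y] zero: DF = P = 2403/2500 ≈ 0.961200
step 2 [1y] bond c/2=7/400: DF=(3779531/4000000 − 7/400·(0.961200))/(1+7/400) = 9121/10000 ≈ 0.912100
step 3 [1.5y] swap r/2=1235/27498: DF=(1 − 1235/27498·(0.961200+0.912100))/(1+1235/27498) = 1753/2000 ≈ 0.876500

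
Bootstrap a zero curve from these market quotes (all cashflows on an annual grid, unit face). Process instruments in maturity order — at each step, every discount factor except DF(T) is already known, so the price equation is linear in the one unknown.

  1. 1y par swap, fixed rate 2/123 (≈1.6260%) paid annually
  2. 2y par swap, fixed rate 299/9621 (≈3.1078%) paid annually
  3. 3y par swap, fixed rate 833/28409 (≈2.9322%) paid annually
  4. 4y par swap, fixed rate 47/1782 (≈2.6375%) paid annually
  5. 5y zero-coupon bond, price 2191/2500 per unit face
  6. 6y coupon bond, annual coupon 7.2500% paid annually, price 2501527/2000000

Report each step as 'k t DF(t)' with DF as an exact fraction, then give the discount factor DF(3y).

step 1 [1y] swap r/1=2/123: DF=(1 − 2/123·(0))/(1+2/123) = 123/125 ≈ 0.984000
step 2 [2y] swap r/1=299/9621: DF=(1 − 299/9621·(0.984000))/(1+299/9621) = 4701/5000 ≈ 0.940200
step 3 [3y] swap r/1=833/28409: DF=(1 − 833/28409·(0.984000+0.940200))/(1+833/28409) = 9167/10000 ≈ 0.916700
step 4 [4y] swap r/1=47/1782: DF=(1 − 47/1782·(0.984000+0.940200+0.916700))/(1+47/1782) = 9013/10000 ≈ 0.901300
step 5 [5y] zero: DF = P = 2191/2500 ≈ 0.876400
step 6 [6y] bond c/1=29/400: DF=(2501527/2000000 − 29/400·(0.984000+0.940200+0.916700+0.901300+0.876400))/(1+29/400) = 427/500 ≈ 0.854000

1 1 123/125
2 2 4701/5000
3 3 9167/10000
4 4 9013/10000
5 5 2191/2500
6 6 427/500
DF(3y) = 9167/10000 ≈ 0.916700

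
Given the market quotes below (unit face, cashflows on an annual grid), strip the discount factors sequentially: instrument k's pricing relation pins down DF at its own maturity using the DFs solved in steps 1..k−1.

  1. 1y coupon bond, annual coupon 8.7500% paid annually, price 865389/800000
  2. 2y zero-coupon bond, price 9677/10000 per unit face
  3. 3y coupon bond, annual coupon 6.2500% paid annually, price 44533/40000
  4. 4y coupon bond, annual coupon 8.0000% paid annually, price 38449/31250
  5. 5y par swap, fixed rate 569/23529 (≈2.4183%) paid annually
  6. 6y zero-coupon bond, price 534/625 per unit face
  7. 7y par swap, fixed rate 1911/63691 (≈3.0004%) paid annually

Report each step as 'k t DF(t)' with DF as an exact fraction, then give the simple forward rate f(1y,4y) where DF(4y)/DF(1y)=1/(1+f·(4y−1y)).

step 1 [1y] bond c/1=7/80: DF=(865389/800000 − 7/80·(0))/(1+7/80) = 9947/10000 ≈ 0.994700
step 2 [2y] zero: DF = P = 9677/10000 ≈ 0.967700
step 3 [3y] bond c/1=1/16: DF=(44533/40000 − 1/16·(0.994700+0.967700))/(1+1/16) = 2331/2500 ≈ 0.932400
step 4 [4y] bond c/1=2/25: DF=(38449/31250 − 2/25·(0.994700+0.967700+0.932400))/(1+2/25) = 578/625 ≈ 0.924800
step 5 [5y] swap r/1=569/23529: DF=(1 − 569/23529·(0.994700+0.967700+0.932400+0.924800))/(1+569/23529) = 4431/5000 ≈ 0.886200
step 6 [6y] zero: DF = P = 534/625 ≈ 0.854400
step 7 [7y] swap r/1=1911/63691: DF=(1 − 1911/63691·(0.994700+0.967700+0.932400+0.924800+0.886200+0.854400))/(1+1911/63691) = 8089/10000 ≈ 0.808900

1 1 9947/10000
2 2 9677/10000
3 3 2331/2500
4 4 578/625
5 5 4431/5000
6 6 534/625
7 7 8089/10000
f(1y,4y) = ((9947/10000)/(578/625) − 1)/(3) = 233/9248 ≈ 2.5195%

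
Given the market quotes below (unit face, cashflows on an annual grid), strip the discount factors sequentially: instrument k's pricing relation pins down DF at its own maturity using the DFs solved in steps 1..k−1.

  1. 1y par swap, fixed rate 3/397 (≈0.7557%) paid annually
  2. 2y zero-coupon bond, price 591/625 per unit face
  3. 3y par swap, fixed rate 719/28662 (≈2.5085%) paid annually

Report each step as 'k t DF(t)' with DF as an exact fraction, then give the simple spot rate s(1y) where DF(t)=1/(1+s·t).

step 1 [1y] swap r/1=3/397: DF=(1 − 3/397·(0))/(1+3/397) = 397/400 ≈ 0.992500
step 2 [2y] zero: DF = P = 591/625 ≈ 0.945600
step 3 [3y] swap r/1=719/28662: DF=(1 − 719/28662·(0.992500+0.945600))/(1+719/28662) = 9281/10000 ≈ 0.928100

1 1 397/400
2 2 591/625
3 3 9281/10000
s(1y) = (1/(397/400) − 1)/(1) = 3/397 ≈ 0.7557%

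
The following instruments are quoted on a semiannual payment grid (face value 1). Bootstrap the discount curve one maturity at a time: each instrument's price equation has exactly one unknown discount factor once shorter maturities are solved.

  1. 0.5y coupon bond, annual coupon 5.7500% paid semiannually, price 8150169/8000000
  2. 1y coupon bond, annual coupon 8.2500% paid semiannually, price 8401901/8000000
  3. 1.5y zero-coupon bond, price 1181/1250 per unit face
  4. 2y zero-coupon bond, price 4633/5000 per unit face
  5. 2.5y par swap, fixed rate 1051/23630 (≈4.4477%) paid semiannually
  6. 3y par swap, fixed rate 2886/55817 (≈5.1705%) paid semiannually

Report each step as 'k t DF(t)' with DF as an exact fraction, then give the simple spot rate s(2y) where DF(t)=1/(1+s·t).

1 1/2 9903/10000
2 1 4847/5000
3 3/2 1181/1250
4 2 4633/5000
5 5/2 8949/10000
6 3 8557/10000
s(2y) = (1/(4633/5000) − 1)/(2) = 367/9266 ≈ 3.9607%

step 1 [0.5y] bond c/2=23/800: DF=(8150169/8000000 − 23/800·(0))/(1+23/800) = 9903/10000 ≈ 0.990300
step 2 [1y] bond c/2=33/800: DF=(8401901/8000000 − 33/800·(0.990300))/(1+33/800) = 4847/5000 ≈ 0.969400
step 3 [1.5y] zero: DF = P = 1181/1250 ≈ 0.944800
step 4 [2y] zero: DF = P = 4633/5000 ≈ 0.926600
step 5 [2.5y] swap r/2=1051/47260: DF=(1 − 1051/47260·(0.990300+0.969400+0.944800+0.926600))/(1+1051/47260) = 8949/10000 ≈ 0.894900
step 6 [3y] swap r/2=1443/55817: DF=(1 − 1443/55817·(0.990300+0.969400+0.944800+0.926600+0.894900))/(1+1443/55817) = 8557/10000 ≈ 0.855700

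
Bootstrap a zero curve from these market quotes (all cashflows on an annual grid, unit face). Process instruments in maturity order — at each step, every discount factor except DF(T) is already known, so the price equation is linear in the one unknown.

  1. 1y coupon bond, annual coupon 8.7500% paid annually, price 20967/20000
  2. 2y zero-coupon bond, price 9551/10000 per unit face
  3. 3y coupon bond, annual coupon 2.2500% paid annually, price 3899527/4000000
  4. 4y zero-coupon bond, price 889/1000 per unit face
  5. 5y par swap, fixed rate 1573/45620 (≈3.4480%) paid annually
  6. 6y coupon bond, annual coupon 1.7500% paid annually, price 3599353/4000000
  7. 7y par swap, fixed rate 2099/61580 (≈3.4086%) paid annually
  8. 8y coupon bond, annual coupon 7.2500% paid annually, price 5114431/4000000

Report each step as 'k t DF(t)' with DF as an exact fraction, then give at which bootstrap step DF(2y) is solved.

1 1 241/250
2 2 9551/10000
3 3 1139/1250
4 4 889/1000
5 5 8427/10000
6 6 8059/10000
7 7 7901/10000
8 8 7759/10000
DF(2y) is solved at step 2

step 1 [1y] bond c/1=7/80: DF=(20967/20000 − 7/80·(0))/(1+7/80) = 241/250 ≈ 0.964000
step 2 [2y] zero: DF = P = 9551/10000 ≈ 0.955100
step 3 [3y] bond c/1=9/400: DF=(3899527/4000000 − 9/400·(0.964000+0.955100))/(1+9/400) = 1139/1250 ≈ 0.911200
step 4 [4y] zero: DF = P = 889/1000 ≈ 0.889000
step 5 [5y] swap r/1=1573/45620: DF=(1 − 1573/45620·(0.964000+0.955100+0.911200+0.889000))/(1+1573/45620) = 8427/10000 ≈ 0.842700
step 6 [6y] bond c/1=7/400: DF=(3599353/4000000 − 7/400·(0.964000+0.955100+0.911200+0.889000+0.842700))/(1+7/400) = 8059/10000 ≈ 0.805900
step 7 [7y] swap r/1=2099/61580: DF=(1 − 2099/61580·(0.964000+0.955100+0.911200+0.889000+0.842700+0.805900))/(1+2099/61580) = 7901/10000 ≈ 0.790100
step 8 [8y] bond c/1=29/400: DF=(5114431/4000000 − 29/400·(0.964000+0.955100+0.911200+0.889000+0.842700+0.805900+0.790100))/(1+29/400) = 7759/10000 ≈ 0.775900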